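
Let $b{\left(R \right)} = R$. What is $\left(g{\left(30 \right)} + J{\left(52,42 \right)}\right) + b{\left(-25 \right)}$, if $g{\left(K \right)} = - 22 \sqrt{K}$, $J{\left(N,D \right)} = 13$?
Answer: $-12 - 22 \sqrt{30} \approx -132.5$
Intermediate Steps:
$\left(g{\left(30 \right)} + J{\left(52,42 \right)}\right) + b{\left(-25 \right)} = \left(- 22 \sqrt{30} + 13\right) - 25 = \left(13 - 22 \sqrt{30}\right) - 25 = -12 - 22 \sqrt{30}$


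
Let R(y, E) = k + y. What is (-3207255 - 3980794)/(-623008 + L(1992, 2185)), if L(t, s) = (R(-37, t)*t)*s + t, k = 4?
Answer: 653459/13114016 ≈ 0.049829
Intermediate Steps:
R(y, E) = 4 + y
L(t, s) = t - 33*s*t (L(t, s) = ((4 - 37)*t)*s + t = (-33*t)*s + t = -33*s*t + t = t - 33*s*t)
(-3207255 - 3980794)/(-623008 + L(1992, 2185)) = (-3207255 - 3980794)/(-623008 + 1992*(1 - 33*2185)) = -7188049/(-623008 + 1992*(1 - 72105)) = -7188049/(-623008 + 1992*(-72104)) = -7188049/(-623008 - 143631168) = -7188049/(-144254176) = -7188049*(-1/144254176) = 653459/13114016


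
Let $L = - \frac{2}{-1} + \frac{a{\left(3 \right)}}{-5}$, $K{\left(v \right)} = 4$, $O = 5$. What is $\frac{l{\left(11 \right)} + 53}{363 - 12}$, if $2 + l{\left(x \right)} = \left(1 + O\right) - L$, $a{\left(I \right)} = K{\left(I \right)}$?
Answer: $\frac{31}{195} \approx 0.15897$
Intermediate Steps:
$a{\left(I \right)} = 4$
$L = \frac{6}{5}$ ($L = - \frac{2}{-1} + \frac{4}{-5} = \left(-2\right) \left(-1\right) + 4 \left(- \frac{1}{5}\right) = 2 - \frac{4}{5} = \frac{6}{5} \approx 1.2$)
$l{\left(x \right)} = \frac{14}{5}$ ($l{\left(x \right)} = -2 + \left(\left(1 + 5\right) - \frac{6}{5}\right) = -2 + \left(6 - \frac{6}{5}\right) = -2 + \frac{24}{5} = \frac{14}{5}$)
$\frac{l{\left(11 \right)} + 53}{363 - 12} = \frac{\frac{14}{5} + 53}{363 - 12} = \frac{279}{5 \cdot 351} = \frac{279}{5} \cdot \frac{1}{351} = \frac{31}{195}$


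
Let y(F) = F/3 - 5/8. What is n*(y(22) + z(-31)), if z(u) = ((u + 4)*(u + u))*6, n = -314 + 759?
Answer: 107341565/24 ≈ 4.4726e+6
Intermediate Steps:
n = 445
y(F) = -5/8 + F/3 (y(F) = F*(⅓) - 5*⅛ = F/3 - 5/8 = -5/8 + F/3)
z(u) = 12*u*(4 + u) (z(u) = ((4 + u)*(2*u))*6 = (2*u*(4 + u))*6 = 12*u*(4 + u))
n*(y(22) + z(-31)) = 445*((-5/8 + (⅓)*22) + 12*(-31)*(4 - 31)) = 445*((-5/8 + 22/3) + 12*(-31)*(-27)) = 445*(161/24 + 10044) = 445*(241217/24) = 107341565/24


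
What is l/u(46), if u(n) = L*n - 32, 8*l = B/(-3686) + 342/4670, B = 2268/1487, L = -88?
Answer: -155328207/69622895996800 ≈ -2.2310e-6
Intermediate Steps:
B = 2268/1487 (B = 2268*(1/1487) = 2268/1487 ≈ 1.5252)
l = 465984621/51193305880 (l = ((2268/1487)/(-3686) + 342/4670)/8 = ((2268/1487)*(-1/3686) + 342*(1/4670))/8 = (-1134/2740541 + 171/2335)/8 = (1/8)*(465984621/6399163235) = 465984621/51193305880 ≈ 0.0091024)
u(n) = -32 - 88*n (u(n) = -88*n - 32 = -32 - 88*n)
l/u(46) = 465984621/(51193305880*(-32 - 88*46)) = 465984621/(51193305880*(-32 - 4048)) = (465984621/51193305880)/(-4080) = (465984621/51193305880)*(-1/4080) = -155328207/69622895996800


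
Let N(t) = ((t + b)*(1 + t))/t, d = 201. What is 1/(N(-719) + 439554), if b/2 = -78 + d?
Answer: 719/315699712 ≈ 2.2775e-6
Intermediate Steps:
b = 246 (b = 2*(-78 + 201) = 2*123 = 246)
N(t) = (1 + t)*(246 + t)/t (N(t) = ((t + 246)*(1 + t))/t = ((246 + t)*(1 + t))/t = ((1 + t)*(246 + t))/t = (1 + t)*(246 + t)/t)
1/(N(-719) + 439554) = 1/((247 - 719 + 246/(-719)) + 439554) = 1/((247 - 719 + 246*(-1/719)) + 439554) = 1/((247 - 719 - 246/719) + 439554) = 1/(-339614/719 + 439554) = 1/(315699712/719) = 719/315699712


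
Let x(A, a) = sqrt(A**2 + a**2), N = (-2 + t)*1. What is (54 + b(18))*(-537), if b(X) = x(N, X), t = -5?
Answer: -28998 - 537*sqrt(373) ≈ -39369.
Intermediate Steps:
N = -7 (N = (-2 - 5)*1 = -7*1 = -7)
b(X) = sqrt(49 + X**2) (b(X) = sqrt((-7)**2 + X**2) = sqrt(49 + X**2))
(54 + b(18))*(-537) = (54 + sqrt(49 + 18**2))*(-537) = (54 + sqrt(49 + 324))*(-537) = (54 + sqrt(373))*(-537) = -28998 - 537*sqrt(373)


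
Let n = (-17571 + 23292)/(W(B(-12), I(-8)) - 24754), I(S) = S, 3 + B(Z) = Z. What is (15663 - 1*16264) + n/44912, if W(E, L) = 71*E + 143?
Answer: -693049473433/1153160512 ≈ -601.00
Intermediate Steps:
B(Z) = -3 + Z
W(E, L) = 143 + 71*E
n = -5721/25676 (n = (-17571 + 23292)/((143 + 71*(-3 - 12)) - 24754) = 5721/((143 + 71*(-15)) - 24754) = 5721/((143 - 1065) - 24754) = 5721/(-922 - 24754) = 5721/(-25676) = 5721*(-1/25676) = -5721/25676 ≈ -0.22282)
(15663 - 1*16264) + n/44912 = (15663 - 1*16264) - 5721/25676/44912 = (15663 - 16264) - 5721/25676*1/44912 = -601 - 5721/1153160512 = -693049473433/1153160512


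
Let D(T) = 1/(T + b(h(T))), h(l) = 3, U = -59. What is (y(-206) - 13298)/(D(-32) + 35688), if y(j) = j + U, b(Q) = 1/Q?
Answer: -429495/1130119 ≈ -0.38004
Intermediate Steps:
b(Q) = 1/Q
D(T) = 1/(1/3 + T) (D(T) = 1/(T + 1/3) = 1/(1/3 + T))
y(j) = -59 + j (y(j) = j - 59 = -59 + j)
(y(-206) - 13298)/(D(-32) + 35688) = ((-59 - 206) - 13298)/(3/(1 + 3*(-32)) + 35688) = (-265 - 13298)/(3/(1 - 96) + 35688) = -13563/(3/(-95) + 35688) = -13563/(3*(-1/95) + 35688) = -13563/(-3/95 + 35688) = -13563/3390357/95 = -13563*95/3390357 = -429495/1130119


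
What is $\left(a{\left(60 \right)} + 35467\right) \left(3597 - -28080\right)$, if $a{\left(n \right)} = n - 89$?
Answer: $1122569526$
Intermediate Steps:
$a{\left(n \right)} = -89 + n$ ($a{\left(n \right)} = n - 89 = -89 + n$)
$\left(a{\left(60 \right)} + 35467\right) \left(3597 - -28080\right) = \left(\left(-89 + 60\right) + 35467\right) \left(3597 - -28080\right) = \left(-29 + 35467\right) \left(3597 + 28080\right) = 35438 \cdot 31677 = 1122569526$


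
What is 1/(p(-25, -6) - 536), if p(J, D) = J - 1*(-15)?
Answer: -1/546 ≈ -0.0018315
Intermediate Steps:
p(J, D) = 15 + J (p(J, D) = J + 15 = 15 + J)
1/(p(-25, -6) - 536) = 1/((15 - 25) - 536) = 1/(-10 - 536) = 1/(-546) = -1/546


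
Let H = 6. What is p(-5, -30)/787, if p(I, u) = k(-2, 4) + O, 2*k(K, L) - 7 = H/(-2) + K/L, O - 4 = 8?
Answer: 55/3148 ≈ 0.017471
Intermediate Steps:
O = 12 (O = 4 + 8 = 12)
k(K, L) = 2 + K/(2*L) (k(K, L) = 7/2 + (6/(-2) + K/L)/2 = 7/2 + (6*(-1/2) + K/L)/2 = 7/2 + (-3 + K/L)/2 = 7/2 + (-3/2 + K/(2*L)) = 2 + K/(2*L))
p(I, u) = 55/4 (p(I, u) = (2 + (1/2)*(-2)/4) + 12 = (2 + (1/2)*(-2)*(1/4)) + 12 = (2 - 1/4) + 12 = 7/4 + 12 = 55/4)
p(-5, -30)/787 = (55/4)/787 = (55/4)*(1/787) = 55/3148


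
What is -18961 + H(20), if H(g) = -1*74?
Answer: -19035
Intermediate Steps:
H(g) = -74
-18961 + H(20) = -18961 - 74 = -19035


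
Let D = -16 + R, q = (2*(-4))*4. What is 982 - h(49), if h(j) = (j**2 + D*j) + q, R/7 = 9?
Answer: -3690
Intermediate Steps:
R = 63 (R = 7*9 = 63)
q = -32 (q = -8*4 = -32)
D = 47 (D = -16 + 63 = 47)
h(j) = -32 + j**2 + 47*j (h(j) = (j**2 + 47*j) - 32 = -32 + j**2 + 47*j)
982 - h(49) = 982 - (-32 + 49**2 + 47*49) = 982 - (-32 + 2401 + 2303) = 982 - 1*4672 = 982 - 4672 = -3690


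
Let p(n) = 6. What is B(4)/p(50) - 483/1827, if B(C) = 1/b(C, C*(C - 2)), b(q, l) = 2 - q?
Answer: -121/348 ≈ -0.34770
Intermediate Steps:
B(C) = 1/(2 - C)
B(4)/p(50) - 483/1827 = -1/(-2 + 4)/6 - 483/1827 = -1/2*(1/6) - 483*1/1827 = -1*1/2*(1/6) - 23/87 = -1/2*1/6 - 23/87 = -1/12 - 23/87 = -121/348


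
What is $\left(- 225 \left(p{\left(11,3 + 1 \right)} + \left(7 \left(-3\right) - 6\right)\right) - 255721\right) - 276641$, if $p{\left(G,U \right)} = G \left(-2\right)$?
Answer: $-521337$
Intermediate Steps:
$p{\left(G,U \right)} = - 2 G$
$\left(- 225 \left(p{\left(11,3 + 1 \right)} + \left(7 \left(-3\right) - 6\right)\right) - 255721\right) - 276641 = \left(- 225 \left(\left(-2\right) 11 + \left(7 \left(-3\right) - 6\right)\right) - 255721\right) - 276641 = \left(- 225 \left(-22 - 27\right) - 255721\right) - 276641 = \left(\left(-225\right) \left(-49\right) - 255721\right) - 276641 = \left(11025 - 255721\right) - 276641 = -244696 - 276641 = -521337$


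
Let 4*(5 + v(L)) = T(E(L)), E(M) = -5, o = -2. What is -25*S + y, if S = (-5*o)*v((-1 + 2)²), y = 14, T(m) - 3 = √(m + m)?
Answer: 2153/2 - 125*I*√10/2 ≈ 1076.5 - 197.64*I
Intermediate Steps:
T(m) = 3 + √2*√m (T(m) = 3 + √(m + m) = 3 + √(2*m) = 3 + √2*√m)
v(L) = -17/4 + I*√10/4 (v(L) = -5 + (3 + √2*√(-5))/4 = -5 + (3 + √2*(I*√5))/4 = -5 + (3 + I*√10)/4 = -5 + (¾ + I*√10/4) = -17/4 + I*√10/4)
S = -85/2 + 5*I*√10/2 (S = (-5*(-2))*(-17/4 + I*√10/4) = 10*(-17/4 + I*√10/4) = -85/2 + 5*I*√10/2 ≈ -42.5 + 7.9057*I)
-25*S + y = -25*(-85/2 + 5*I*√10/2) + 14 = (2125/2 - 125*I*√10/2) + 14 = 2153/2 - 125*I*√10/2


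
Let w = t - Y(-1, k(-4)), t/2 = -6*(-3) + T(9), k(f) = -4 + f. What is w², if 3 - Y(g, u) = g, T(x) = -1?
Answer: 900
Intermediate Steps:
Y(g, u) = 3 - g
t = 34 (t = 2*(-6*(-3) - 1) = 2*(18 - 1) = 2*17 = 34)
w = 30 (w = 34 - (3 - 1*(-1)) = 34 - (3 + 1) = 34 - 1*4 = 34 - 4 = 30)
w² = 30² = 900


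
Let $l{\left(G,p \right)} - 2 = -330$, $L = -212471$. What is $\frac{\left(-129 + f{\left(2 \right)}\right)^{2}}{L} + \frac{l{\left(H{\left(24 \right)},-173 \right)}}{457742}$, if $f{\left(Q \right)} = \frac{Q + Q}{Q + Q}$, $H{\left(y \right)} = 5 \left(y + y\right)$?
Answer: $- \frac{3784667708}{48628450241} \approx -0.077828$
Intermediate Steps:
$H{\left(y \right)} = 10 y$ ($H{\left(y \right)} = 5 \cdot 2 y = 10 y$)
$f{\left(Q \right)} = 1$ ($f{\left(Q \right)} = \frac{2 Q}{2 Q} = 2 Q \frac{1}{2 Q} = 1$)
$l{\left(G,p \right)} = -328$ ($l{\left(G,p \right)} = 2 - 330 = -328$)
$\frac{\left(-129 + f{\left(2 \right)}\right)^{2}}{L} + \frac{l{\left(H{\left(24 \right)},-173 \right)}}{457742} = \frac{\left(-129 + 1\right)^{2}}{-212471} - \frac{328}{457742} = \left(-128\right)^{2} \left(- \frac{1}{212471}\right) - \frac{164}{228871} = 16384 \left(- \frac{1}{212471}\right) - \frac{164}{228871} = - \frac{16384}{212471} - \frac{164}{228871} = - \frac{3784667708}{48628450241}$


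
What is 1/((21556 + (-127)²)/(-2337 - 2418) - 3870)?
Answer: -951/3687907 ≈ -0.00025787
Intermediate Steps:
1/((21556 + (-127)²)/(-2337 - 2418) - 3870) = 1/((21556 + 16129)/(-4755) - 3870) = 1/(37685*(-1/4755) - 3870) = 1/(-7537/951 - 3870) = 1/(-3687907/951) = -951/3687907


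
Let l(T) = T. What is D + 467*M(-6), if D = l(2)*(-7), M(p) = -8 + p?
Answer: -6552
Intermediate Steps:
D = -14 (D = 2*(-7) = -14)
D + 467*M(-6) = -14 + 467*(-8 - 6) = -14 + 467*(-14) = -14 - 6538 = -6552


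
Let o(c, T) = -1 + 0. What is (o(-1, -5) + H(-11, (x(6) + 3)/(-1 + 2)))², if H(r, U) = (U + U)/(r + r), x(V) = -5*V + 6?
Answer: 100/121 ≈ 0.82645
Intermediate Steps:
o(c, T) = -1
x(V) = 6 - 5*V
H(r, U) = U/r (H(r, U) = (2*U)/((2*r)) = (2*U)*(1/(2*r)) = U/r)
(o(-1, -5) + H(-11, (x(6) + 3)/(-1 + 2)))² = (-1 + (((6 - 5*6) + 3)/(-1 + 2))/(-11))² = (-1 + (((6 - 30) + 3)/1)*(-1/11))² = (-1 + ((-24 + 3)*1)*(-1/11))² = (-1 - 21*1*(-1/11))² = (-1 - 21*(-1/11))² = (-1 + 21/11)² = (10/11)² = 100/121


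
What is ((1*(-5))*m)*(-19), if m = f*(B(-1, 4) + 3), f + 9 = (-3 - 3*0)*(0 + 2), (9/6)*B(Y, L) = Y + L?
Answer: -7125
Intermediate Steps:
B(Y, L) = 2*L/3 + 2*Y/3 (B(Y, L) = 2*(Y + L)/3 = 2*(L + Y)/3 = 2*L/3 + 2*Y/3)
f = -15 (f = -9 + (-3 - 3*0)*(0 + 2) = -9 + (-3 + 0)*2 = -9 - 3*2 = -9 - 6 = -15)
m = -75 (m = -15*(((2/3)*4 + (2/3)*(-1)) + 3) = -15*((8/3 - 2/3) + 3) = -15*(2 + 3) = -15*5 = -75)
((1*(-5))*m)*(-19) = ((1*(-5))*(-75))*(-19) = -5*(-75)*(-19) = 375*(-19) = -7125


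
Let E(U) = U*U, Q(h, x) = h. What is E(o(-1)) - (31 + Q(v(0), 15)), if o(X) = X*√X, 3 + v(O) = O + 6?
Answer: -35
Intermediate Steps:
v(O) = 3 + O (v(O) = -3 + (O + 6) = -3 + (6 + O) = 3 + O)
o(X) = X^(3/2)
E(U) = U²
E(o(-1)) - (31 + Q(v(0), 15)) = ((-1)^(3/2))² - (31 + (3 + 0)) = (-I)² - (31 + 3) = -1 - 1*34 = -1 - 34 = -35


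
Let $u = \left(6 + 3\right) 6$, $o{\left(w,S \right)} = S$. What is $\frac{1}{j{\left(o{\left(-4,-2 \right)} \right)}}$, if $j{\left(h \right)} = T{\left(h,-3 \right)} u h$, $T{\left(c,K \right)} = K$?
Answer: $\frac{1}{324} \approx 0.0030864$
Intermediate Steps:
$u = 54$ ($u = 9 \cdot 6 = 54$)
$j{\left(h \right)} = - 162 h$ ($j{\left(h \right)} = \left(-3\right) 54 h = - 162 h$)
$\frac{1}{j{\left(o{\left(-4,-2 \right)} \right)}} = \frac{1}{\left(-162\right) \left(-2\right)} = \frac{1}{324}$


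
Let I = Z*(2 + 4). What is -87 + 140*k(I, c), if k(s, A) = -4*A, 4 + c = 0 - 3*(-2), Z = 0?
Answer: -1207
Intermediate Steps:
I = 0 (I = 0*(2 + 4) = 0*6 = 0)
c = 2 (c = -4 + (0 - 3*(-2)) = -4 + (0 + 6) = -4 + 6 = 2)
-87 + 140*k(I, c) = -87 + 140*(-4*2) = -87 + 140*(-8) = -87 - 1120 = -1207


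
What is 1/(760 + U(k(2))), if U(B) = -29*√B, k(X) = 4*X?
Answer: 95/71359 + 29*√2/285436 ≈ 0.0014750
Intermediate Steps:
1/(760 + U(k(2))) = 1/(760 - 29*2*√2) = 1/(760 - 58*√2)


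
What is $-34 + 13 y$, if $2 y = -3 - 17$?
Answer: $-164$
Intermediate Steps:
$y = -10$ ($y = \frac{-3 - 17}{2} = \frac{1}{2} \left(-20\right) = -10$)
$-34 + 13 y = -34 + 13 \left(-10\right) = -34 - 130 = -164$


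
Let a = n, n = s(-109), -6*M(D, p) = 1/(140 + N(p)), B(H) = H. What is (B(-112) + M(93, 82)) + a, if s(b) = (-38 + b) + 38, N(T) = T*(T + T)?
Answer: -18017689/81528 ≈ -221.00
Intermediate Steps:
N(T) = 2*T**2 (N(T) = T*(2*T) = 2*T**2)
s(b) = b
M(D, p) = -1/(6*(140 + 2*p**2))
n = -109
a = -109
(B(-112) + M(93, 82)) + a = (-112 - 1/(840 + 12*82**2)) - 109 = (-112 - 1/(840 + 12*6724)) - 109 = (-112 - 1/(840 + 80688)) - 109 = (-112 - 1/81528) - 109 = -9131137/81528 - 109 = -18017689/81528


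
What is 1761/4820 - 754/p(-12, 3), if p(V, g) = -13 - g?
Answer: 457807/9640 ≈ 47.490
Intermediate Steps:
1761/4820 - 754/p(-12, 3) = 1761/4820 - 754/(-13 - 1*3) = 1761*(1/4820) - 754/(-13 - 3) = 1761/4820 - 754/(-16) = 1761/4820 - 754*(-1/16) = 1761/4820 + 377/8 = 457807/9640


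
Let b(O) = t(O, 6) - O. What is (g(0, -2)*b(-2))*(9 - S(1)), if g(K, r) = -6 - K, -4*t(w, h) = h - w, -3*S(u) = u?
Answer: 0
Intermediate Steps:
S(u) = -u/3
t(w, h) = -h/4 + w/4 (t(w, h) = -(h - w)/4 = -h/4 + w/4)
b(O) = -3/2 - 3*O/4 (b(O) = (-1/4*6 + O/4) - O = (-3/2 + O/4) - O = -3/2 - 3*O/4)
(g(0, -2)*b(-2))*(9 - S(1)) = ((-6 - 1*0)*(-3/2 - 3/4*(-2)))*(9 - (-1)/3) = ((-6 + 0)*(-3/2 + 3/2))*(9 - 1*(-1/3)) = (-6*0)*(9 + 1/3) = 0*(28/3) = 0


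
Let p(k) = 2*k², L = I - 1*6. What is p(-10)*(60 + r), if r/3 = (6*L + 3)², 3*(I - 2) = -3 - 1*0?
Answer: 449400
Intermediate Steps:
I = 1 (I = 2 + (-3 - 1*0)/3 = 2 + (-3 + 0)/3 = 2 + (⅓)*(-3) = 2 - 1 = 1)
L = -5 (L = 1 - 1*6 = 1 - 6 = -5)
r = 2187 (r = 3*(6*(-5) + 3)² = 3*(-30 + 3)² = 3*(-27)² = 3*729 = 2187)
p(-10)*(60 + r) = (2*(-10)²)*(60 + 2187) = (2*100)*2247 = 200*2247 = 449400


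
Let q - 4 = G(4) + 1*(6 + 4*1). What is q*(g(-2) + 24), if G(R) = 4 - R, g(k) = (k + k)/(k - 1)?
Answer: 1064/3 ≈ 354.67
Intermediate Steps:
g(k) = 2*k/(-1 + k) (g(k) = (2*k)/(-1 + k) = 2*k/(-1 + k))
q = 14 (q = 4 + ((4 - 1*4) + 1*(6 + 4*1)) = 4 + ((4 - 4) + 1*(6 + 4)) = 4 + (0 + 1*10) = 4 + (0 + 10) = 4 + 10 = 14)
q*(g(-2) + 24) = 14*(2*(-2)/(-1 - 2) + 24) = 14*(2*(-2)/(-3) + 24) = 14*(2*(-2)*(-⅓) + 24) = 14*(4/3 + 24) = 14*(76/3) = 1064/3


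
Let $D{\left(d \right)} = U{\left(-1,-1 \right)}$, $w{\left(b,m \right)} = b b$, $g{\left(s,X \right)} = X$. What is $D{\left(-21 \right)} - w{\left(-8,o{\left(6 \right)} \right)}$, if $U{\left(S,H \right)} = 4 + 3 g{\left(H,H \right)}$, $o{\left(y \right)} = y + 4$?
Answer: $-63$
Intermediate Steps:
$o{\left(y \right)} = 4 + y$
$U{\left(S,H \right)} = 4 + 3 H$
$w{\left(b,m \right)} = b^{2}$
$D{\left(d \right)} = 1$ ($D{\left(d \right)} = 4 + 3 \left(-1\right) = 4 - 3 = 1$)
$D{\left(-21 \right)} - w{\left(-8,o{\left(6 \right)} \right)} = 1 - \left(-8\right)^{2} = 1 - 64 = -63$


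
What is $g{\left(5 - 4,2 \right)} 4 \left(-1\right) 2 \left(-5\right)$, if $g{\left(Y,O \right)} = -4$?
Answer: $-160$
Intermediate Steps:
$g{\left(5 - 4,2 \right)} 4 \left(-1\right) 2 \left(-5\right) = \left(-4\right) 4 \left(-1\right) 2 \left(-5\right) = - 16 \left(\left(-2\right) \left(-5\right)\right) = \left(-16\right) 10 = -160$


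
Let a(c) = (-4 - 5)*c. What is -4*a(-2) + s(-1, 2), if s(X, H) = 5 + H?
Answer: -65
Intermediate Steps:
a(c) = -9*c
-4*a(-2) + s(-1, 2) = -(-36)*(-2) + (5 + 2) = -4*18 + 7 = -72 + 7 = -65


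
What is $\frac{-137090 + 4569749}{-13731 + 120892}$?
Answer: $\frac{4432659}{107161} \approx 41.365$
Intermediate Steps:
$\frac{-137090 + 4569749}{-13731 + 120892} = \frac{4432659}{107161}$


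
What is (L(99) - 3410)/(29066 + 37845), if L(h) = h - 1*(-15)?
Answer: -3296/66911 ≈ -0.049259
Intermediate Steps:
L(h) = 15 + h (L(h) = h + 15 = 15 + h)
(L(99) - 3410)/(29066 + 37845) = ((15 + 99) - 3410)/(29066 + 37845) = (114 - 3410)/66911 = -3296*1/66911 = -3296/66911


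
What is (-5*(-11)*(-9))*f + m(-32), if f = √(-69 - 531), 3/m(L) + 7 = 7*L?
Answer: -1/77 - 4950*I*√6 ≈ -0.012987 - 12125.0*I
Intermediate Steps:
m(L) = 3/(-7 + 7*L)
f = 10*I*√6 (f = √(-600) = 10*I*√6 ≈ 24.495*I)
(-5*(-11)*(-9))*f + m(-32) = (-5*(-11)*(-9))*(10*I*√6) + 3/(7*(-1 - 32)) = (55*(-9))*(10*I*√6) + (3/7)/(-33) = -4950*I*√6 + (3/7)*(-1/33) = -4950*I*√6 - 1/77 = -1/77 - 4950*I*√6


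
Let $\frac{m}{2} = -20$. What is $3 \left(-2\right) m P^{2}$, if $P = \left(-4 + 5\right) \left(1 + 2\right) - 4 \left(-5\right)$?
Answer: $126960$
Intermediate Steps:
$m = -40$ ($m = 2 \left(-20\right) = -40$)
$P = 23$ ($P = 1 \cdot 3 - -20 = 3 + 20 = 23$)
$3 \left(-2\right) m P^{2} = 3 \left(-2\right) \left(-40\right) 23^{2} = \left(-6\right) \left(-40\right) 529 = 240 \cdot 529 = 126960$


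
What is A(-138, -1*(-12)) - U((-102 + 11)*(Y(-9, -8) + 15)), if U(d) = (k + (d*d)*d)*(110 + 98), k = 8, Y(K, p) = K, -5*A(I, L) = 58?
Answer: 169282181062/5 ≈ 3.3856e+10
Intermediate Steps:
A(I, L) = -58/5 (A(I, L) = -⅕*58 = -58/5)
U(d) = 1664 + 208*d³ (U(d) = (8 + (d*d)*d)*(110 + 98) = (8 + d²*d)*208 = (8 + d³)*208 = 1664 + 208*d³)
A(-138, -1*(-12)) - U((-102 + 11)*(Y(-9, -8) + 15)) = -58/5 - (1664 + 208*((-102 + 11)*(-9 + 15))³) = -58/5 - (1664 + 208*(-91*6)³) = -58/5 - (1664 + 208*(-546)³) = -58/5 - (1664 + 208*(-162771336)) = -58/5 - (1664 - 33856437888) = -58/5 - 1*(-33856436224) = -58/5 + 33856436224 = 169282181062/5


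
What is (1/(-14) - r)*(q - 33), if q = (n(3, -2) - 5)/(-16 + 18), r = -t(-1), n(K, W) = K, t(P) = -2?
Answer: 493/7 ≈ 70.429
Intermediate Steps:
r = 2 (r = -1*(-2) = 2)
q = -1 (q = (3 - 5)/(-16 + 18) = -2/2 = -2*1/2 = -1)
(1/(-14) - r)*(q - 33) = (1/(-14) - 1*2)*(-1 - 33) = (-1/14 - 2)*(-34) = -29/14*(-34) = 493/7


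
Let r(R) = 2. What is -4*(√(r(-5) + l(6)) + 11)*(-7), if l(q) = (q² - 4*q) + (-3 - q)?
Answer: 308 + 28*√5 ≈ 370.61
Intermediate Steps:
l(q) = -3 + q² - 5*q
-4*(√(r(-5) + l(6)) + 11)*(-7) = -4*(√(2 + (-3 + 6² - 5*6)) + 11)*(-7) = -4*(√(2 + (-3 + 36 - 30)) + 11)*(-7) = -4*(√(2 + 3) + 11)*(-7) = -4*(√5 + 11)*(-7) = -4*(11 + √5)*(-7) = (-44 - 4*√5)*(-7) = 308 + 28*√5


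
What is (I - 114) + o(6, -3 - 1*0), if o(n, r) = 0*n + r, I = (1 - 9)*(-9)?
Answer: -45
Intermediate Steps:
I = 72 (I = -8*(-9) = 72)
o(n, r) = r (o(n, r) = 0 + r = r)
(I - 114) + o(6, -3 - 1*0) = (72 - 114) + (-3 - 1*0) = -42 + (-3 + 0) = -42 - 3 = -45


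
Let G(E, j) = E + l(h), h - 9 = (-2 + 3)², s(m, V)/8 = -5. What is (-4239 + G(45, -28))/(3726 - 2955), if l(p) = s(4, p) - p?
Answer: -4244/771 ≈ -5.5045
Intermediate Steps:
s(m, V) = -40 (s(m, V) = 8*(-5) = -40)
h = 10 (h = 9 + (-2 + 3)² = 9 + 1² = 9 + 1 = 10)
l(p) = -40 - p
G(E, j) = -50 + E (G(E, j) = E + (-40 - 1*10) = E + (-40 - 10) = E - 50 = -50 + E)
(-4239 + G(45, -28))/(3726 - 2955) = (-4239 + (-50 + 45))/(3726 - 2955) = (-4239 - 5)/771 = -4244*1/771 = -4244/771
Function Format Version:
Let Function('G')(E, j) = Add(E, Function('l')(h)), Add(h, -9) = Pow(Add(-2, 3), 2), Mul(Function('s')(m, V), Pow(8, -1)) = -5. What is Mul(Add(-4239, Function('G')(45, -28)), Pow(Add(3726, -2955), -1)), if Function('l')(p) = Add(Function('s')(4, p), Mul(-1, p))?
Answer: Rational(-4244, 771) ≈ -5.5045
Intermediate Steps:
Function('s')(m, V) = -40 (Function('s')(m, V) = Mul(8, -5) = -40)
h = 10 (h = Add(9, Pow(Add(-2, 3), 2)) = Add(9, Pow(1, 2)) = Add(9, 1) = 10)
Function('l')(p) = Add(-40, Mul(-1, p))
Function('G')(E, j) = Add(-50, E) (Function('G')(E, j) = Add(E, Add(-40, Mul(-1, 10))) = Add(E, Add(-40, -10)) = Add(E, -50) = Add(-50, E))
Mul(Add(-4239, Function('G')(45, -28)), Pow(Add(3726, -2955), -1)) = Mul(Add(-4239, Add(-50, 45)), Pow(Add(3726, -2955), -1)) = Mul(Add(-4239, -5), Pow(771, -1)) = Mul(-4244, Rational(1, 771)) = Rational(-4244, 771)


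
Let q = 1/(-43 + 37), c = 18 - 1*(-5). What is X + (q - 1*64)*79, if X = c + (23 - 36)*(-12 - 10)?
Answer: -28561/6 ≈ -4760.2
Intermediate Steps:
c = 23 (c = 18 + 5 = 23)
q = -⅙ (q = 1/(-6) = -⅙ ≈ -0.16667)
X = 309 (X = 23 + (23 - 36)*(-12 - 10) = 23 - 13*(-22) = 23 + 286 = 309)
X + (q - 1*64)*79 = 309 + (-⅙ - 1*64)*79 = 309 + (-⅙ - 64)*79 = 309 - 385/6*79 = 309 - 30415/6 = -28561/6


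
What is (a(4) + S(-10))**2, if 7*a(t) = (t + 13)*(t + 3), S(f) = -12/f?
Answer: 8281/25 ≈ 331.24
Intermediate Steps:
a(t) = (3 + t)*(13 + t)/7 (a(t) = ((t + 13)*(t + 3))/7 = ((13 + t)*(3 + t))/7 = ((3 + t)*(13 + t))/7 = (3 + t)*(13 + t)/7)
(a(4) + S(-10))**2 = ((39/7 + (1/7)*4**2 + (16/7)*4) - 12/(-10))**2 = ((39/7 + (1/7)*16 + 64/7) - 12*(-1/10))**2 = ((39/7 + 16/7 + 64/7) + 6/5)**2 = (17 + 6/5)**2 = (91/5)**2 = 8281/25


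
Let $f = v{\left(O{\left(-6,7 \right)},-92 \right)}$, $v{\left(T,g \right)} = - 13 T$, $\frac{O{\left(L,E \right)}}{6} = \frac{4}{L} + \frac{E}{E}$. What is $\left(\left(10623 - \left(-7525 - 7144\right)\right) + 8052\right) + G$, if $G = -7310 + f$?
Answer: $26008$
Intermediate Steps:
$O{\left(L,E \right)} = 6 + \frac{24}{L}$ ($O{\left(L,E \right)} = 6 \left(\frac{4}{L} + \frac{E}{E}\right) = 6 \left(\frac{4}{L} + 1\right) = 6 \left(1 + \frac{4}{L}\right) = 6 + \frac{24}{L}$)
$f = -26$ ($f = - 13 \left(6 + \frac{24}{-6}\right) = - 13 \left(6 + 24 \left(- \frac{1}{6}\right)\right) = - 13 \left(6 - 4\right) = \left(-13\right) 2 = -26$)
$G = -7336$ ($G = -7310 - 26 = -7336$)
$\left(\left(10623 - \left(-7525 - 7144\right)\right) + 8052\right) + G = \left(\left(10623 - \left(-7525 - 7144\right)\right) + 8052\right) - 7336 = \left(\left(10623 - -14669\right) + 8052\right) - 7336 = \left(\left(10623 + 14669\right) + 8052\right) - 7336 = \left(25292 + 8052\right) - 7336 = 33344 - 7336 = 26008$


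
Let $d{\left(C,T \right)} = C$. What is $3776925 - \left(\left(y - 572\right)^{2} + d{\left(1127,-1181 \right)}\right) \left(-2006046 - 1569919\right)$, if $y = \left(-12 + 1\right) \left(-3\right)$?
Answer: $1042926817245$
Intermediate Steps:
$y = 33$ ($y = \left(-11\right) \left(-3\right) = 33$)
$3776925 - \left(\left(y - 572\right)^{2} + d{\left(1127,-1181 \right)}\right) \left(-2006046 - 1569919\right) = 3776925 - \left(\left(33 - 572\right)^{2} + 1127\right) \left(-2006046 - 1569919\right) = 3776925 - \left(\left(-539\right)^{2} + 1127\right) \left(-3575965\right) = 3776925 - \left(290521 + 1127\right) \left(-3575965\right) = 3776925 - 291648 \left(-3575965\right) = 3776925 - -1042923040320 = 3776925 + 1042923040320 = 1042926817245$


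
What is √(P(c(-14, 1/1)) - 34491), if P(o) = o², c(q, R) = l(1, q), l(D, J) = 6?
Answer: I*√34455 ≈ 185.62*I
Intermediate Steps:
c(q, R) = 6
√(P(c(-14, 1/1)) - 34491) = √(6² - 34491) = √(36 - 34491) = √(-34455) = I*√34455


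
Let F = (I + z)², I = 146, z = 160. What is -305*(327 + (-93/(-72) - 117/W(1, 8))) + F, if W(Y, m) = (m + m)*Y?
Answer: -204607/48 ≈ -4262.6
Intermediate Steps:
W(Y, m) = 2*Y*m (W(Y, m) = (2*m)*Y = 2*Y*m)
F = 93636 (F = (146 + 160)² = 306² = 93636)
-305*(327 + (-93/(-72) - 117/W(1, 8))) + F = -305*(327 + (-93/(-72) - 117/(2*1*8))) + 93636 = -305*(327 + (-93*(-1/72) - 117/16)) + 93636 = -305*(327 + (31/24 - 117*1/16)) + 93636 = -305*(327 + (31/24 - 117/16)) + 93636 = -305*(327 - 289/48) + 93636 = -305*15407/48 + 93636 = -4699135/48 + 93636 = -204607/48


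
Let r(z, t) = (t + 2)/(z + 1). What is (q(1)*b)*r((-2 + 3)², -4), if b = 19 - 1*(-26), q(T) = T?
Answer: -45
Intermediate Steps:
r(z, t) = (2 + t)/(1 + z)
b = 45 (b = 19 + 26 = 45)
(q(1)*b)*r((-2 + 3)², -4) = (1*45)*((2 - 4)/(1 + (-2 + 3)²)) = 45*(-2/(1 + 1²)) = 45*(-2/(1 + 1)) = 45*(-2/2) = 45*((½)*(-2)) = 45*(-1) = -45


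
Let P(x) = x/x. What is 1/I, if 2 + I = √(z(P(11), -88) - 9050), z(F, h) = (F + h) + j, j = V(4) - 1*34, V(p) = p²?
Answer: -2/9159 - I*√9155/9159 ≈ -0.00021836 - 0.010447*I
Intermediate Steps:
j = -18 (j = 4² - 1*34 = 16 - 34 = -18)
P(x) = 1
z(F, h) = -18 + F + h (z(F, h) = (F + h) - 18 = -18 + F + h)
I = -2 + I*√9155 (I = -2 + √((-18 + 1 - 88) - 9050) = -2 + √(-105 - 9050) = -2 + √(-9155) = -2 + I*√9155 ≈ -2.0 + 95.682*I)
1/I = 1/(-2 + I*√9155)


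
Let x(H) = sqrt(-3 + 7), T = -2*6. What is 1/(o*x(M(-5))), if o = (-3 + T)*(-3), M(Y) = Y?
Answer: 1/90 ≈ 0.011111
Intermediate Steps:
T = -12
o = 45 (o = (-3 - 12)*(-3) = -15*(-3) = 45)
x(H) = 2 (x(H) = sqrt(4) = 2)
1/(o*x(M(-5))) = 1/(45*2) = 1/90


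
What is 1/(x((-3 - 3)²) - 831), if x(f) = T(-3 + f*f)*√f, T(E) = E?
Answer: 1/6927 ≈ 0.00014436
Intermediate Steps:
x(f) = √f*(-3 + f²) (x(f) = (-3 + f*f)*√f = (-3 + f²)*√f = √f*(-3 + f²))
1/(x((-3 - 3)²) - 831) = 1/(√((-3 - 3)²)*(-3 + ((-3 - 3)²)²) - 831) = 1/(√((-6)²)*(-3 + ((-6)²)²) - 831) = 1/(√36*(-3 + 36²) - 831) = 1/(6*(-3 + 1296) - 831) = 1/(6*1293 - 831) = 1/(7758 - 831) = 1/6927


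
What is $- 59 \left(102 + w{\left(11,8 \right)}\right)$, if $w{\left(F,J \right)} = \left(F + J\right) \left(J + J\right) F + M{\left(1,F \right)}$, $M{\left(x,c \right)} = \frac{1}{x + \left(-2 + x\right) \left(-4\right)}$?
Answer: $- \frac{1016629}{5} \approx -2.0333 \cdot 10^{5}$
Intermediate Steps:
$M{\left(x,c \right)} = \frac{1}{8 - 3 x}$ ($M{\left(x,c \right)} = \frac{1}{x - \left(-8 + 4 x\right)} = \frac{1}{8 - 3 x}$)
$w{\left(F,J \right)} = \frac{1}{5} + 2 F J \left(F + J\right)$ ($w{\left(F,J \right)} = \left(F + J\right) \left(J + J\right) F - \frac{1}{-8 + 3 \cdot 1} = \left(F + J\right) 2 J F - \frac{1}{-8 + 3} = 2 J \left(F + J\right) F - \frac{1}{-5} = 2 F J \left(F + J\right) - - \frac{1}{5} = 2 F J \left(F + J\right) + \frac{1}{5} = \frac{1}{5} + 2 F J \left(F + J\right)$)
$- 59 \left(102 + w{\left(11,8 \right)}\right) = - 59 \left(102 + \left(\frac{1}{5} + 2 \cdot 11 \cdot 8^{2} + 2 \cdot 8 \cdot 11^{2}\right)\right) = - 59 \left(102 + \left(\frac{1}{5} + 2 \cdot 11 \cdot 64 + 2 \cdot 8 \cdot 121\right)\right) = - 59 \left(102 + \left(\frac{1}{5} + 1408 + 1936\right)\right) = - 59 \left(102 + \frac{16721}{5}\right) = \left(-59\right) \frac{17231}{5} = - \frac{1016629}{5}$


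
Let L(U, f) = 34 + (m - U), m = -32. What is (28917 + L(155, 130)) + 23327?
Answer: 52091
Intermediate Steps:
L(U, f) = 2 - U (L(U, f) = 34 + (-32 - U) = 2 - U)
(28917 + L(155, 130)) + 23327 = (28917 + (2 - 1*155)) + 23327 = (28917 + (2 - 155)) + 23327 = (28917 - 153) + 23327 = 28764 + 23327 = 52091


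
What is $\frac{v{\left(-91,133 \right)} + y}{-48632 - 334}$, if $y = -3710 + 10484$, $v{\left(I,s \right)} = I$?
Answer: $- \frac{6683}{48966} \approx -0.13648$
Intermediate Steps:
$y = 6774$
$\frac{v{\left(-91,133 \right)} + y}{-48632 - 334} = \frac{-91 + 6774}{-48632 - 334} = \frac{6683}{-48966} = 6683 \left(- \frac{1}{48966}\right) = - \frac{6683}{48966}$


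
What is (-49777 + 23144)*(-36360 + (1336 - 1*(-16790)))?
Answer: 485626122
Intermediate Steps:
(-49777 + 23144)*(-36360 + (1336 - 1*(-16790))) = -26633*(-36360 + (1336 + 16790)) = -26633*(-36360 + 18126) = -26633*(-18234) = 485626122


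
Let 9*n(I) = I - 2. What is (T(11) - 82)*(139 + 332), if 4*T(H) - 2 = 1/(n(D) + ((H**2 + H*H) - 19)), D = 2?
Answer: -34240287/892 ≈ -38386.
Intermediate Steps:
n(I) = -2/9 + I/9 (n(I) = (I - 2)/9 = (-2 + I)/9 = -2/9 + I/9)
T(H) = 1/2 + 1/(4*(-19 + 2*H**2)) (T(H) = 1/2 + 1/(4*((-2/9 + (1/9)*2) + ((H**2 + H*H) - 19))) = 1/2 + 1/(4*((-2/9 + 2/9) + ((H**2 + H**2) - 19))) = 1/2 + 1/(4*(0 + (2*H**2 - 19))) = 1/2 + 1/(4*(0 + (-19 + 2*H**2))) = 1/2 + 1/(4*(-19 + 2*H**2)))
(T(11) - 82)*(139 + 332) = ((-37 + 4*11**2)/(4*(-19 + 2*11**2)) - 82)*(139 + 332) = ((-37 + 4*121)/(4*(-19 + 2*121)) - 82)*471 = ((-37 + 484)/(4*(-19 + 242)) - 82)*471 = ((1/4)*447/223 - 82)*471 = ((1/4)*(1/223)*447 - 82)*471 = (447/892 - 82)*471 = -72697/892*471 = -34240287/892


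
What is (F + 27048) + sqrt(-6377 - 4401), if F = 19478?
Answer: 46526 + I*sqrt(10778) ≈ 46526.0 + 103.82*I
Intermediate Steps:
(F + 27048) + sqrt(-6377 - 4401) = (19478 + 27048) + sqrt(-6377 - 4401) = 46526 + sqrt(-10778) = 46526 + I*sqrt(10778)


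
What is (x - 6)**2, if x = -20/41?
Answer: 70756/1681 ≈ 42.092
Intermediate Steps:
x = -20/41 (x = -20*1/41 = -20/41 ≈ -0.48780)
(x - 6)**2 = (-20/41 - 6)**2 = (-266/41)**2 = 70756/1681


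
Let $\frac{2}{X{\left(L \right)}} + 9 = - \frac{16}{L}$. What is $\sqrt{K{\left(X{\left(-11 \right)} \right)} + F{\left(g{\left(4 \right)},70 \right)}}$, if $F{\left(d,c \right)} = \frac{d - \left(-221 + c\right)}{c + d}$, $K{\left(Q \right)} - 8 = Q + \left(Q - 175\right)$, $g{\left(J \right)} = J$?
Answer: $\frac{i \sqrt{6240916910}}{6142} \approx 12.862 i$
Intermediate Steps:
$X{\left(L \right)} = \frac{2}{-9 - \frac{16}{L}}$
$K{\left(Q \right)} = -167 + 2 Q$ ($K{\left(Q \right)} = 8 + \left(Q + \left(Q - 175\right)\right) = 8 + \left(Q + \left(-175 + Q\right)\right) = 8 + \left(-175 + 2 Q\right) = -167 + 2 Q$)
$F{\left(d,c \right)} = \frac{221 + d - c}{c + d}$
$\sqrt{K{\left(X{\left(-11 \right)} \right)} + F{\left(g{\left(4 \right)},70 \right)}} = \sqrt{\left(-167 + 2 \left(\left(-2\right) \left(-11\right) \frac{1}{16 + 9 \left(-11\right)}\right)\right) + \frac{221 + 4 - 70}{70 + 4}} = \sqrt{\left(-167 + 2 \left(\left(-2\right) \left(-11\right) \frac{1}{16 - 99}\right)\right) + \frac{221 + 4 - 70}{74}} = \sqrt{\left(-167 + 2 \left(\left(-2\right) \left(-11\right) \frac{1}{-83}\right)\right) + \frac{1}{74} \cdot 155} = \sqrt{\left(-167 + 2 \left(\left(-2\right) \left(-11\right) \left(- \frac{1}{83}\right)\right)\right) + \frac{155}{74}} = \sqrt{\left(-167 + 2 \left(- \frac{22}{83}\right)\right) + \frac{155}{74}} = \sqrt{\left(-167 - \frac{44}{83}\right) + \frac{155}{74}} = \sqrt{- \frac{13905}{83} + \frac{155}{74}} = \sqrt{- \frac{1016105}{6142}} = \frac{i \sqrt{6240916910}}{6142}$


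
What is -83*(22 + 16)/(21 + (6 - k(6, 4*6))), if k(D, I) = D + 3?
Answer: -1577/9 ≈ -175.22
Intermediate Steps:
k(D, I) = 3 + D
-83*(22 + 16)/(21 + (6 - k(6, 4*6))) = -83*(22 + 16)/(21 + (6 - (3 + 6))) = -3154/(21 + (6 - 1*9)) = -3154/(21 + (6 - 9)) = -3154/(21 - 3) = -3154/18 = -83*19/9 = -1577/9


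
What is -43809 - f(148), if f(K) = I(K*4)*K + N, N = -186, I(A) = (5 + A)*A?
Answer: -52350375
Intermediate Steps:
I(A) = A*(5 + A)
f(K) = -186 + 4*K²*(5 + 4*K) (f(K) = ((K*4)*(5 + K*4))*K - 186 = ((4*K)*(5 + 4*K))*K - 186 = (4*K*(5 + 4*K))*K - 186 = 4*K²*(5 + 4*K) - 186 = -186 + 4*K²*(5 + 4*K))
-43809 - f(148) = -43809 - (-186 + 16*148³ + 20*148²) = -43809 - (-186 + 16*3241792 + 20*21904) = -43809 - (-186 + 51868672 + 438080) = -43809 - 1*52306566 = -43809 - 52306566 = -52350375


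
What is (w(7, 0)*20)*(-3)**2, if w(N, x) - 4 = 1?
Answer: 900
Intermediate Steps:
w(N, x) = 5 (w(N, x) = 4 + 1 = 5)
(w(7, 0)*20)*(-3)**2 = (5*20)*(-3)**2 = 100*9 = 900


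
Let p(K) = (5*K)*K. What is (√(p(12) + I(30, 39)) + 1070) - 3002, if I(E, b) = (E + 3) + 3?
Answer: -1932 + 6*√21 ≈ -1904.5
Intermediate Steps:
p(K) = 5*K²
I(E, b) = 6 + E (I(E, b) = (3 + E) + 3 = 6 + E)
(√(p(12) + I(30, 39)) + 1070) - 3002 = (√(5*12² + (6 + 30)) + 1070) - 3002 = (√(5*144 + 36) + 1070) - 3002 = (√(720 + 36) + 1070) - 3002 = (√756 + 1070) - 3002 = (6*√21 + 1070) - 3002 = (1070 + 6*√21) - 3002 = -1932 + 6*√21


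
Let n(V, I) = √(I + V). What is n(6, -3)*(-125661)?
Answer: -125661*√3 ≈ -2.1765e+5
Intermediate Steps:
n(6, -3)*(-125661) = √(-3 + 6)*(-125661) = √3*(-125661) = -125661*√3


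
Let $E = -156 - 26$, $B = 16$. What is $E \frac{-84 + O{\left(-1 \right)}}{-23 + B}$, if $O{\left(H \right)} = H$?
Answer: $-2210$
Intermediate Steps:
$E = -182$ ($E = -156 - 26 = -182$)
$E \frac{-84 + O{\left(-1 \right)}}{-23 + B} = - 182 \frac{-84 - 1}{-23 + 16} = - 182 \left(- \frac{85}{-7}\right) = - 182 \left(\left(-85\right) \left(- \frac{1}{7}\right)\right) = \left(-182\right) \frac{85}{7} = -2210$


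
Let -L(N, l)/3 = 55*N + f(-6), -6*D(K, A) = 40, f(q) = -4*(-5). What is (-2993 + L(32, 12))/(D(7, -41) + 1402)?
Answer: -1923/322 ≈ -5.9720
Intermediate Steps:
f(q) = 20
D(K, A) = -20/3 (D(K, A) = -1/6*40 = -20/3)
L(N, l) = -60 - 165*N (L(N, l) = -3*(55*N + 20) = -3*(20 + 55*N) = -60 - 165*N)
(-2993 + L(32, 12))/(D(7, -41) + 1402) = (-2993 + (-60 - 165*32))/(-20/3 + 1402) = (-2993 + (-60 - 5280))/(4186/3) = (-2993 - 5340)*(3/4186) = -8333*3/4186 = -1923/322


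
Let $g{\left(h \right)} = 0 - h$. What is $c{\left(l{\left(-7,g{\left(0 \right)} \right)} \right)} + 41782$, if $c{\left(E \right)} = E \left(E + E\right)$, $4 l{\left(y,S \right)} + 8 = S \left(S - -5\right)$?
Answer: $41790$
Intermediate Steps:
$g{\left(h \right)} = - h$
$l{\left(y,S \right)} = -2 + \frac{S \left(5 + S\right)}{4}$ ($l{\left(y,S \right)} = -2 + \frac{S \left(S - -5\right)}{4} = -2 + \frac{S \left(S + 5\right)}{4} = -2 + \frac{S \left(5 + S\right)}{4}$)
$c{\left(E \right)} = 2 E^{2}$ ($c{\left(E \right)} = E 2 E = 2 E^{2}$)
$c{\left(l{\left(-7,g{\left(0 \right)} \right)} \right)} + 41782 = 2 \left(-2 + \frac{\left(\left(-1\right) 0\right)^{2}}{4} + \frac{5 \left(\left(-1\right) 0\right)}{4}\right)^{2} + 41782 = 2 \left(-2 + \frac{0^{2}}{4} + \frac{5}{4} \cdot 0\right)^{2} + 41782 = 2 \left(-2 + \frac{1}{4} \cdot 0 + 0\right)^{2} + 41782 = 2 \left(-2 + 0 + 0\right)^{2} + 41782 = 2 \left(-2\right)^{2} + 41782 = 2 \cdot 4 + 41782 = 8 + 41782 = 41790$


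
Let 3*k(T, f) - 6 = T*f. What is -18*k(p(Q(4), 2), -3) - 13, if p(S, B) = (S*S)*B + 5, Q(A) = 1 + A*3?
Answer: 6125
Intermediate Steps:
Q(A) = 1 + 3*A
p(S, B) = 5 + B*S² (p(S, B) = S²*B + 5 = B*S² + 5 = 5 + B*S²)
k(T, f) = 2 + T*f/3 (k(T, f) = 2 + (T*f)/3 = 2 + T*f/3)
-18*k(p(Q(4), 2), -3) - 13 = -18*(2 + (⅓)*(5 + 2*(1 + 3*4)²)*(-3)) - 13 = -18*(2 + (⅓)*(5 + 2*(1 + 12)²)*(-3)) - 13 = -18*(2 + (⅓)*(5 + 2*13²)*(-3)) - 13 = -18*(2 + (⅓)*(5 + 2*169)*(-3)) - 13 = -18*(2 + (⅓)*(5 + 338)*(-3)) - 13 = -18*(2 + (⅓)*343*(-3)) - 13 = -18*(2 - 343) - 13 = -18*(-341) - 13 = 6138 - 13 = 6125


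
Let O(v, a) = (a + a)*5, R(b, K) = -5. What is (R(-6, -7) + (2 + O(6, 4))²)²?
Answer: 3094081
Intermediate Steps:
O(v, a) = 10*a (O(v, a) = (2*a)*5 = 10*a)
(R(-6, -7) + (2 + O(6, 4))²)² = (-5 + (2 + 10*4)²)² = (-5 + (2 + 40)²)² = (-5 + 42²)² = (-5 + 1764)² = 1759² = 3094081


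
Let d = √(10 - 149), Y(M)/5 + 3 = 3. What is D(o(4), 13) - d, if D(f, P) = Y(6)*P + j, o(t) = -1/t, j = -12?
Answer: -12 - I*√139 ≈ -12.0 - 11.79*I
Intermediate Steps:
Y(M) = 0 (Y(M) = -15 + 5*3 = -15 + 15 = 0)
D(f, P) = -12 (D(f, P) = 0*P - 12 = 0 - 12 = -12)
d = I*√139 (d = √(-139) = I*√139 ≈ 11.79*I)
D(o(4), 13) - d = -12 - I*√139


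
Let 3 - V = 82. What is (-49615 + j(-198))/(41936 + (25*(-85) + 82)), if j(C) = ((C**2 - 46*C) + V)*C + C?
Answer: -1371421/5699 ≈ -240.64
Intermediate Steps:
V = -79 (V = 3 - 1*82 = 3 - 82 = -79)
j(C) = C + C*(-79 + C**2 - 46*C) (j(C) = ((C**2 - 46*C) - 79)*C + C = (-79 + C**2 - 46*C)*C + C = C*(-79 + C**2 - 46*C) + C = C + C*(-79 + C**2 - 46*C))
(-49615 + j(-198))/(41936 + (25*(-85) + 82)) = (-49615 - 198*(-78 + (-198)**2 - 46*(-198)))/(41936 + (25*(-85) + 82)) = (-49615 - 198*(-78 + 39204 + 9108))/(41936 + (-2125 + 82)) = (-49615 - 198*48234)/(41936 - 2043) = (-49615 - 9550332)/39893 = -9599947*1/39893 = -1371421/5699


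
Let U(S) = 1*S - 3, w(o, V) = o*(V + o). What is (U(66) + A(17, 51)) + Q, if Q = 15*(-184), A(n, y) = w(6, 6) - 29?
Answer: -2654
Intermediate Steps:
A(n, y) = 43 (A(n, y) = 6*(6 + 6) - 29 = 6*12 - 29 = 72 - 29 = 43)
Q = -2760
U(S) = -3 + S (U(S) = S - 3 = -3 + S)
(U(66) + A(17, 51)) + Q = ((-3 + 66) + 43) - 2760 = (63 + 43) - 2760 = 106 - 2760 = -2654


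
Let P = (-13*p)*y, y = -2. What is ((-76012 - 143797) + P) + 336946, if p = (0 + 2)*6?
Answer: 117449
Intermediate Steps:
p = 12 (p = 2*6 = 12)
P = 312 (P = -13*12*(-2) = -156*(-2) = 312)
((-76012 - 143797) + P) + 336946 = ((-76012 - 143797) + 312) + 336946 = (-219809 + 312) + 336946 = -219497 + 336946 = 117449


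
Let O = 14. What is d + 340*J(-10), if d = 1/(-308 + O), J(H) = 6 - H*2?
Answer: 2598959/294 ≈ 8840.0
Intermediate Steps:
J(H) = 6 - 2*H
d = -1/294 (d = 1/(-308 + 14) = 1/(-294) = -1/294 ≈ -0.0034014)
d + 340*J(-10) = -1/294 + 340*(6 - 2*(-10)) = -1/294 + 340*(6 + 20) = -1/294 + 340*26 = -1/294 + 8840 = 2598959/294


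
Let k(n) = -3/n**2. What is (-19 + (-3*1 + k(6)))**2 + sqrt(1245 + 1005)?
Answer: 70225/144 + 15*sqrt(10) ≈ 535.11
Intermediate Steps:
k(n) = -3/n**2
(-19 + (-3*1 + k(6)))**2 + sqrt(1245 + 1005) = (-19 + (-3*1 - 3/6**2))**2 + sqrt(1245 + 1005) = (-19 + (-3 - 3*1/36))**2 + sqrt(2250) = (-19 + (-3 - 1/12))**2 + 15*sqrt(10) = (-19 - 37/12)**2 + 15*sqrt(10) = (-265/12)**2 + 15*sqrt(10) = 70225/144 + 15*sqrt(10)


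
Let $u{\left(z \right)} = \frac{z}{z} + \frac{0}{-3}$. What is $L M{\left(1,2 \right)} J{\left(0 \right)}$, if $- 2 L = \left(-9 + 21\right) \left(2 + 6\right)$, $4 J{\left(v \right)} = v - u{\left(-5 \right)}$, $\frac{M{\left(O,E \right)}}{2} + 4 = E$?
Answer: $-48$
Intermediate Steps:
$M{\left(O,E \right)} = -8 + 2 E$
$u{\left(z \right)} = 1$ ($u{\left(z \right)} = 1 + 0 \left(- \frac{1}{3}\right) = 1 + 0 = 1$)
$J{\left(v \right)} = - \frac{1}{4} + \frac{v}{4}$ ($J{\left(v \right)} = \frac{v - 1}{4} = \frac{-1 + v}{4} = - \frac{1}{4} + \frac{v}{4}$)
$L = -48$ ($L = - \frac{\left(-9 + 21\right) \left(2 + 6\right)}{2} = - \frac{12 \cdot 8}{2} = \left(- \frac{1}{2}\right) 96 = -48$)
$L M{\left(1,2 \right)} J{\left(0 \right)} = - 48 \left(-8 + 2 \cdot 2\right) \left(- \frac{1}{4} + \frac{1}{4} \cdot 0\right) = - 48 \left(-8 + 4\right) \left(- \frac{1}{4} + 0\right) = \left(-48\right) \left(-4\right) \left(- \frac{1}{4}\right) = 192 \left(- \frac{1}{4}\right) = -48$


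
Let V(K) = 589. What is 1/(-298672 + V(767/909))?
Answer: -1/298083 ≈ -3.3548e-6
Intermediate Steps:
1/(-298672 + V(767/909)) = 1/(-298672 + 589) = 1/(-298083) = -1/298083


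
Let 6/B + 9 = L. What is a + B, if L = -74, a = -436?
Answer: -36194/83 ≈ -436.07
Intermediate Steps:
B = -6/83 (B = 6/(-9 - 74) = 6/(-83) = 6*(-1/83) = -6/83 ≈ -0.072289)
a + B = -436 - 6/83 = -36194/83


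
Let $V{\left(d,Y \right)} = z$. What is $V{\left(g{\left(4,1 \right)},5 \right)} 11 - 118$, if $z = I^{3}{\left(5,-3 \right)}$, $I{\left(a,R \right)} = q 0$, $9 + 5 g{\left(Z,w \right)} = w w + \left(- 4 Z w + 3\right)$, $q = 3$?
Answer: $-118$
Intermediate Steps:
$g{\left(Z,w \right)} = - \frac{6}{5} + \frac{w^{2}}{5} - \frac{4 Z w}{5}$ ($g{\left(Z,w \right)} = - \frac{9}{5} + \frac{w w + \left(- 4 Z w + 3\right)}{5} = - \frac{9}{5} + \frac{w^{2} - \left(-3 + 4 Z w\right)}{5} = - \frac{9}{5} + \frac{3 + w^{2} - 4 Z w}{5} = - \frac{9}{5} + \left(\frac{3}{5} + \frac{w^{2}}{5} - \frac{4 Z w}{5}\right) = - \frac{6}{5} + \frac{w^{2}}{5} - \frac{4 Z w}{5}$)
$I{\left(a,R \right)} = 0$ ($I{\left(a,R \right)} = 3 \cdot 0 = 0$)
$z = 0$ ($z = 0^{3} = 0$)
$V{\left(d,Y \right)} = 0$
$V{\left(g{\left(4,1 \right)},5 \right)} 11 - 118 = 0 \cdot 11 - 118 = 0 - 118 = -118$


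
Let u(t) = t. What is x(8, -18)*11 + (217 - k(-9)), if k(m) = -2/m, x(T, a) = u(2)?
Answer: 2149/9 ≈ 238.78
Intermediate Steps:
x(T, a) = 2
x(8, -18)*11 + (217 - k(-9)) = 2*11 + (217 - (-2)/(-9)) = 22 + (217 - (-2)*(-1)/9) = 22 + (217 - 1*2/9) = 22 + (217 - 2/9) = 22 + 1951/9 = 2149/9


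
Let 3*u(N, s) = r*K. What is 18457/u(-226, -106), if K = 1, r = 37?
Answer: 55371/37 ≈ 1496.5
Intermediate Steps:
u(N, s) = 37/3 (u(N, s) = (37*1)/3 = (1/3)*37 = 37/3)
18457/u(-226, -106) = 18457/(37/3) = 18457*(3/37) = 55371/37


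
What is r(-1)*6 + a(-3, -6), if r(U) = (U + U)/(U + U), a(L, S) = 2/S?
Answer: 17/3 ≈ 5.6667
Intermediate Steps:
r(U) = 1 (r(U) = (2*U)/((2*U)) = (2*U)*(1/(2*U)) = 1)
r(-1)*6 + a(-3, -6) = 1*6 + 2/(-6) = 6 + 2*(-⅙) = 6 - ⅓ = 17/3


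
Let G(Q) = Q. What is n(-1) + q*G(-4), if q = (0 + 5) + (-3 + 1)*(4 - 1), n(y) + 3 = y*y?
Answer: 2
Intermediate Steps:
n(y) = -3 + y**2 (n(y) = -3 + y*y = -3 + y**2)
q = -1 (q = 5 - 2*3 = 5 - 6 = -1)
n(-1) + q*G(-4) = (-3 + (-1)**2) - 1*(-4) = (-3 + 1) + 4 = -2 + 4 = 2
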